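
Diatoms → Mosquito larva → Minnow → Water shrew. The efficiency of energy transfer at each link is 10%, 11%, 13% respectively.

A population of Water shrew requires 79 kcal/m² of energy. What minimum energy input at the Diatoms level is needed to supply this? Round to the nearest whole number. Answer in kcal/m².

Cumulative transfer efficiency: 0.1 × 0.11 × 0.13 = 0.00143
Diatoms energy = 79 / 0.00143 = 55245 kcal/m²

55245 kcal/m²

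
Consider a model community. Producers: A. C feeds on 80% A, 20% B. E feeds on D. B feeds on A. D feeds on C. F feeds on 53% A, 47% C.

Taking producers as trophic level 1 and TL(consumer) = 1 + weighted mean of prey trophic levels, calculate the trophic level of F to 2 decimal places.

B: 1 + 1 = 2
C: 1 + (0.8×1 + 0.2×2) = 2.2
D: 1 + 2.2 = 3.2
E: 1 + 3.2 = 4.2
F: 1 + (0.53×1 + 0.47×2.2) = 2.564

2.56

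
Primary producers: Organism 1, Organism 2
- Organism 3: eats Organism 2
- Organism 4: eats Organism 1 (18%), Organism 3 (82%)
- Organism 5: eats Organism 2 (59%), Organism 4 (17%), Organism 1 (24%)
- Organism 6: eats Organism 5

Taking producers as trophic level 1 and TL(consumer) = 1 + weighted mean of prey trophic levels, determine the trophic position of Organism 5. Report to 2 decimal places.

2.31

Organism 3: 1 + 1 = 2
Organism 4: 1 + (0.18×1 + 0.82×2) = 2.82
Organism 5: 1 + (0.59×1 + 0.17×2.82 + 0.24×1) = 2.3094
Organism 6: 1 + 2.3094 = 3.3094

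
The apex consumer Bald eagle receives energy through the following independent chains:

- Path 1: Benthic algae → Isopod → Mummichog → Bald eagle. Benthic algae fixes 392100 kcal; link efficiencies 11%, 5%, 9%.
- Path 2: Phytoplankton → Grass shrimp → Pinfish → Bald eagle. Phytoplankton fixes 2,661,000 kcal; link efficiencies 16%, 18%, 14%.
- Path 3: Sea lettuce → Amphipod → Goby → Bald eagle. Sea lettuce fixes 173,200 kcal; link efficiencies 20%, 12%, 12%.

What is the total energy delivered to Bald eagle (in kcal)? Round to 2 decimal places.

11422.06 kcal

Path 1: 392100 × 0.11 × 0.05 × 0.09 = 194.0895 kcal
Path 2: 2661000 × 0.16 × 0.18 × 0.14 = 10729.152 kcal
Path 3: 173200 × 0.2 × 0.12 × 0.12 = 498.816 kcal
Total at Bald eagle: 194.0895 + 10729.152 + 498.816 = 11422.0575 kcal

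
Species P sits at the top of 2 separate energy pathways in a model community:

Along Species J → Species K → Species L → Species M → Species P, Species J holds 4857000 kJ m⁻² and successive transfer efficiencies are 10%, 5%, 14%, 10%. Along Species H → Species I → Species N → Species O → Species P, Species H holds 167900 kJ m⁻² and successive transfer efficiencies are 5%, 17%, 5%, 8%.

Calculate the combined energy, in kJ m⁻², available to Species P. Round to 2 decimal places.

Via Species J: 4857000 × 0.1 × 0.05 × 0.14 × 0.1 = 339.99 kJ m⁻²
Via Species H: 167900 × 0.05 × 0.17 × 0.05 × 0.08 = 5.7086 kJ m⁻²
Total at Species P: 339.99 + 5.7086 = 345.6986 kJ m⁻²

345.70 kJ m⁻²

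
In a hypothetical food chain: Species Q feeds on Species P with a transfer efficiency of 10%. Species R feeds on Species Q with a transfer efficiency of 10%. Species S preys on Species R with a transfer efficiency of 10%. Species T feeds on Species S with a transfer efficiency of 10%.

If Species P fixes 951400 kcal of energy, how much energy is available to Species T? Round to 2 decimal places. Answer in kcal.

Species Q: 951400 × 0.1 = 95140 kcal
Species R: 95140 × 0.1 = 9514 kcal
Species S: 9514 × 0.1 = 951.4 kcal
Species T: 951.4 × 0.1 = 95.14 kcal

95.14 kcal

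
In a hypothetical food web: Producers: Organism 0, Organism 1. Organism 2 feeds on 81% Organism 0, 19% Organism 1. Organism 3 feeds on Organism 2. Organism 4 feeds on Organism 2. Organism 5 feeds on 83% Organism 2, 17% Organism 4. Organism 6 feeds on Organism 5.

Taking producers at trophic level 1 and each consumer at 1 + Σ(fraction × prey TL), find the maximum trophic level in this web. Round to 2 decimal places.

4.17

Organism 2: 1 + (0.81×1 + 0.19×1) = 2
Organism 3: 1 + 2 = 3
Organism 4: 1 + 2 = 3
Organism 5: 1 + (0.83×2 + 0.17×3) = 3.17
Organism 6: 1 + 3.17 = 4.17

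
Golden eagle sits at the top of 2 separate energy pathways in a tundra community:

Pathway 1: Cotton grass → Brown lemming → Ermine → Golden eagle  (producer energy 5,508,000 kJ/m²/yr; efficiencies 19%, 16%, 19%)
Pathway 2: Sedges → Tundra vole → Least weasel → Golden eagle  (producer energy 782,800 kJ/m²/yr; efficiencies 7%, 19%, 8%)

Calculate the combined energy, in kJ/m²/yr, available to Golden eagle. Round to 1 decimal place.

Pathway 1: 5508000 × 0.19 × 0.16 × 0.19 = 31814.208 kJ/m²/yr
Pathway 2: 782800 × 0.07 × 0.19 × 0.08 = 832.8992 kJ/m²/yr
Total at Golden eagle: 31814.208 + 832.8992 = 32647.1072 kJ/m²/yr

32647.1 kJ/m²/yr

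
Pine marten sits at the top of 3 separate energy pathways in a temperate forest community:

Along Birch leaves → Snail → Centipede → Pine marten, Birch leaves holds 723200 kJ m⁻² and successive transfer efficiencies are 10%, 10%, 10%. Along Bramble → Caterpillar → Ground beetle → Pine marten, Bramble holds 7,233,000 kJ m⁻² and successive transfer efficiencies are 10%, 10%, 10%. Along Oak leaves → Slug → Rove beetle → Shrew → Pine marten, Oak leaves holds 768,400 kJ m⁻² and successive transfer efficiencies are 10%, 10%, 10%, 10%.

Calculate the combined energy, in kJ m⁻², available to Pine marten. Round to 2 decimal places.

8033.04 kJ m⁻²

Via Birch leaves: 723200 × 0.1 × 0.1 × 0.1 = 723.2 kJ m⁻²
Via Bramble: 7233000 × 0.1 × 0.1 × 0.1 = 7233 kJ m⁻²
Via Oak leaves: 768400 × 0.1 × 0.1 × 0.1 × 0.1 = 76.84 kJ m⁻²
Total at Pine marten: 723.2 + 7233 + 76.84 = 8033.04 kJ m⁻²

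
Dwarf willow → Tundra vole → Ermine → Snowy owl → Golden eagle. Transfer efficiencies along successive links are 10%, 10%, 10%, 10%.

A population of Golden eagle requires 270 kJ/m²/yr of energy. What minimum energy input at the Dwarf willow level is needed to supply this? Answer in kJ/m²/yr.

2700000 kJ/m²/yr

Cumulative transfer efficiency: 0.1 × 0.1 × 0.1 × 0.1 = 0.0001
Dwarf willow energy = 270 / 0.0001 = 2700000 kJ/m²/yr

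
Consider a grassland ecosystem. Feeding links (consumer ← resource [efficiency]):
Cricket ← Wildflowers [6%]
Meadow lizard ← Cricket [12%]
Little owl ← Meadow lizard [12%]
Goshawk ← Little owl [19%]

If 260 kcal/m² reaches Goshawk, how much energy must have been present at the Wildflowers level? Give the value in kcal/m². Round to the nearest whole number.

Cumulative transfer efficiency: 0.06 × 0.12 × 0.12 × 0.19 = 0.00016416
Wildflowers energy = 260 / 0.00016416 = 1583821 kcal/m²

1583821 kcal/m²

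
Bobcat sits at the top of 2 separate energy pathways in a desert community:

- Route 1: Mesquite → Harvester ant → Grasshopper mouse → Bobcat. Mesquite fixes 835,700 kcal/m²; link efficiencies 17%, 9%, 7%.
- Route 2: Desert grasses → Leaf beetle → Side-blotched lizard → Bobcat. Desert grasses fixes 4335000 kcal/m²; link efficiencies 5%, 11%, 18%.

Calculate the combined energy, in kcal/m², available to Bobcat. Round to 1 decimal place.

Route 1: 835700 × 0.17 × 0.09 × 0.07 = 895.0347 kcal/m²
Route 2: 4335000 × 0.05 × 0.11 × 0.18 = 4291.65 kcal/m²
Total at Bobcat: 895.0347 + 4291.65 = 5186.6847 kcal/m²

5186.7 kcal/m²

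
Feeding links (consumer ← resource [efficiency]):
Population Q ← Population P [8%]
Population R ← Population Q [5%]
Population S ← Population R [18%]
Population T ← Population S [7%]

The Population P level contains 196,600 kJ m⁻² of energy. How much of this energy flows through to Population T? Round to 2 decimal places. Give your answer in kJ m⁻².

9.91 kJ m⁻²

Population Q: 196600 × 0.08 = 15728 kJ m⁻²
Population R: 15728 × 0.05 = 786.4 kJ m⁻²
Population S: 786.4 × 0.18 = 141.552 kJ m⁻²
Population T: 141.552 × 0.07 = 9.90864 kJ m⁻²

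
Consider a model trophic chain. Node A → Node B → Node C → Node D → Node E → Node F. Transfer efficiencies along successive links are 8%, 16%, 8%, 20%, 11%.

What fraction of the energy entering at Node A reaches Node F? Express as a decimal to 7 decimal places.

Product of link efficiencies: 0.08 × 0.16 × 0.08 × 0.2 × 0.11 = 0.000022528

0.0000225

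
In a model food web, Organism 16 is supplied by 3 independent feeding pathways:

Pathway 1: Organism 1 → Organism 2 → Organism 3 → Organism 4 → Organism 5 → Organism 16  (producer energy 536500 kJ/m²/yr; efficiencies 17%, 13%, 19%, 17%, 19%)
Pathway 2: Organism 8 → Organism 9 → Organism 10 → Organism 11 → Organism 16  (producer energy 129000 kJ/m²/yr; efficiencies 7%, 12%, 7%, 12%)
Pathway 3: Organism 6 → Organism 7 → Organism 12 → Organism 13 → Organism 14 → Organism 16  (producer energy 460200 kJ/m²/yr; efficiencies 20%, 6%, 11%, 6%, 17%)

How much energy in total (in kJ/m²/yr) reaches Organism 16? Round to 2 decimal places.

Pathway 1: 536500 × 0.17 × 0.13 × 0.19 × 0.17 × 0.19 = 72.76426105 kJ/m²/yr
Pathway 2: 129000 × 0.07 × 0.12 × 0.07 × 0.12 = 9.10224 kJ/m²/yr
Pathway 3: 460200 × 0.2 × 0.06 × 0.11 × 0.06 × 0.17 = 6.1961328 kJ/m²/yr
Total at Organism 16: 72.76426105 + 9.10224 + 6.1961328 = 88.06263385 kJ/m²/yr

88.06 kJ/m²/yr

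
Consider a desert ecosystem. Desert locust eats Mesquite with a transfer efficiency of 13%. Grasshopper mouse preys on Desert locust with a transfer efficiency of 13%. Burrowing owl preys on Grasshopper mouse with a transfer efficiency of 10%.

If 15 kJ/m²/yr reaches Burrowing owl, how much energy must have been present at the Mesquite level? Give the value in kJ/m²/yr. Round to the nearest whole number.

Cumulative transfer efficiency: 0.13 × 0.13 × 0.1 = 0.00169
Mesquite energy = 15 / 0.00169 = 8876 kJ/m²/yr

8876 kJ/m²/yr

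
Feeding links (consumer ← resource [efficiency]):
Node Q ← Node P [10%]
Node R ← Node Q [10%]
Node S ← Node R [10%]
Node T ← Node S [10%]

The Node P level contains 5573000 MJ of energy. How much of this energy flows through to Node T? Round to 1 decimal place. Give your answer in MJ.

Node Q: 5573000 × 0.1 = 557300 MJ
Node R: 557300 × 0.1 = 55730 MJ
Node S: 55730 × 0.1 = 5573 MJ
Node T: 5573 × 0.1 = 557.3 MJ

557.3 MJ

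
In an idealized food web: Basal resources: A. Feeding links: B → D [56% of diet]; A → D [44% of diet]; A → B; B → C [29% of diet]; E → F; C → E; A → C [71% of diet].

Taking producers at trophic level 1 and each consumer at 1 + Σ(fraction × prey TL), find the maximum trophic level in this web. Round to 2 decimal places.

4.29

B: 1 + 1 = 2
C: 1 + (0.29×2 + 0.71×1) = 2.29
D: 1 + (0.44×1 + 0.56×2) = 2.56
E: 1 + 2.29 = 3.29
F: 1 + 3.29 = 4.29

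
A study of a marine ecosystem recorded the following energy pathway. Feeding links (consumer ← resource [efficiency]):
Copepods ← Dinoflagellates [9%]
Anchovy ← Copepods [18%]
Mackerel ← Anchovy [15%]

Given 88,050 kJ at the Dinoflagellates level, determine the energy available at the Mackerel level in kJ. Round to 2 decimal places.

Copepods: 88050 × 0.09 = 7924.5 kJ
Anchovy: 7924.5 × 0.18 = 1426.41 kJ
Mackerel: 1426.41 × 0.15 = 213.9615 kJ

213.96 kJ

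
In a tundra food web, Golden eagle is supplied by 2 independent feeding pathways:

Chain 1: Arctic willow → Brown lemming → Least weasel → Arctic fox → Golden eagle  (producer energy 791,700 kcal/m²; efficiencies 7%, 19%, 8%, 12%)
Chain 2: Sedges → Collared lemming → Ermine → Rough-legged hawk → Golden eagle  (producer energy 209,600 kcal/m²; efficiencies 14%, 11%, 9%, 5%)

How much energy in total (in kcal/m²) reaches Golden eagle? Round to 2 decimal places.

Chain 1: 791700 × 0.07 × 0.19 × 0.08 × 0.12 = 101.084256 kcal/m²
Chain 2: 209600 × 0.14 × 0.11 × 0.09 × 0.05 = 14.52528 kcal/m²
Total at Golden eagle: 101.084256 + 14.52528 = 115.609536 kcal/m²

115.61 kcal/m²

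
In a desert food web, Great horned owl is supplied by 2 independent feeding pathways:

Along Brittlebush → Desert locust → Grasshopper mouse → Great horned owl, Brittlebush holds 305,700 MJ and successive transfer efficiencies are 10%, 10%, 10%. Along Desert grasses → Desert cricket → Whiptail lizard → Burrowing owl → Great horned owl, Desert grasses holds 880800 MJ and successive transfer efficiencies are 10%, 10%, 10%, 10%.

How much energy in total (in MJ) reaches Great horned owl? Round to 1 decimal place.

Via Brittlebush: 305700 × 0.1 × 0.1 × 0.1 = 305.7 MJ
Via Desert grasses: 880800 × 0.1 × 0.1 × 0.1 × 0.1 = 88.08 MJ
Total at Great horned owl: 305.7 + 88.08 = 393.78 MJ

393.8 MJ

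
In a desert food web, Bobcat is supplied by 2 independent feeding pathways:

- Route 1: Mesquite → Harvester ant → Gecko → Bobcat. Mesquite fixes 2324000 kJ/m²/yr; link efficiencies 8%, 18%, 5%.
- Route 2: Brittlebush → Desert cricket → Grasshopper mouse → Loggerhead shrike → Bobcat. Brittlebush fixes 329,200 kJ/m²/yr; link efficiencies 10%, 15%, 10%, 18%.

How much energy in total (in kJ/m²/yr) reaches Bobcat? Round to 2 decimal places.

Route 1: 2324000 × 0.08 × 0.18 × 0.05 = 1673.28 kJ/m²/yr
Route 2: 329200 × 0.1 × 0.15 × 0.1 × 0.18 = 88.884 kJ/m²/yr
Total at Bobcat: 1673.28 + 88.884 = 1762.164 kJ/m²/yr

1762.16 kJ/m²/yr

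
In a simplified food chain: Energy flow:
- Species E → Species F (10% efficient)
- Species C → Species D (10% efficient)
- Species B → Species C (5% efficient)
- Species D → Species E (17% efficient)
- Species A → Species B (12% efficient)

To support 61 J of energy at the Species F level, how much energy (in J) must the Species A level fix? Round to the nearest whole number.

5980392 J

Cumulative transfer efficiency: 0.12 × 0.05 × 0.1 × 0.17 × 0.1 = 0.0000102
Species A energy = 61 / 0.0000102 = 5980392 J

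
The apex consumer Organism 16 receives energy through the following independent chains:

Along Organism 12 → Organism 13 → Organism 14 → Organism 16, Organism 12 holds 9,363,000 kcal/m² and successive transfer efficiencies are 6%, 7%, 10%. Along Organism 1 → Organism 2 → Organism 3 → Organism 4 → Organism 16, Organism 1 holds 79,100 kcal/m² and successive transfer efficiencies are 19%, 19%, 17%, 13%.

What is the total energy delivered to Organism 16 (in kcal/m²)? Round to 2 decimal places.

Via Organism 12: 9363000 × 0.06 × 0.07 × 0.1 = 3932.46 kcal/m²
Via Organism 1: 79100 × 0.19 × 0.19 × 0.17 × 0.13 = 63.106771 kcal/m²
Total at Organism 16: 3932.46 + 63.106771 = 3995.566771 kcal/m²

3995.57 kcal/m²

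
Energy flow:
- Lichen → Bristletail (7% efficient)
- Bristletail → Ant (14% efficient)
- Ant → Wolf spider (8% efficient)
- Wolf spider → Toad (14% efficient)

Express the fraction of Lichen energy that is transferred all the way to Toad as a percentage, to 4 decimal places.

Product of link efficiencies: 0.07 × 0.14 × 0.08 × 0.14 = 0.00010976
As a percentage: 0.00010976 × 100 = 0.0110%

0.0110%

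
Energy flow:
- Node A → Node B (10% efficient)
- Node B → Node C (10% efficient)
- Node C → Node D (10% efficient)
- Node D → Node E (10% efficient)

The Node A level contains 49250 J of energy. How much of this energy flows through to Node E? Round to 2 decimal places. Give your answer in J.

4.93 J

Node B: 49250 × 0.1 = 4925 J
Node C: 4925 × 0.1 = 492.5 J
Node D: 492.5 × 0.1 = 49.25 J
Node E: 49.25 × 0.1 = 4.925 J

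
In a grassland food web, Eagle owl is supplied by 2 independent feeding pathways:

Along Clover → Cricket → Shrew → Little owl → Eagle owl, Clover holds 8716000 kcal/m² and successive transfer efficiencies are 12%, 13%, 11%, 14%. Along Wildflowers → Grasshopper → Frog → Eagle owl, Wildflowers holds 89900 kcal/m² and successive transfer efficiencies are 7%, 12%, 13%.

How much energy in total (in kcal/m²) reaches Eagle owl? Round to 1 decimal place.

2192.1 kcal/m²

Via Clover: 8716000 × 0.12 × 0.13 × 0.11 × 0.14 = 2093.93184 kcal/m²
Via Wildflowers: 89900 × 0.07 × 0.12 × 0.13 = 98.1708 kcal/m²
Total at Eagle owl: 2093.93184 + 98.1708 = 2192.10264 kcal/m²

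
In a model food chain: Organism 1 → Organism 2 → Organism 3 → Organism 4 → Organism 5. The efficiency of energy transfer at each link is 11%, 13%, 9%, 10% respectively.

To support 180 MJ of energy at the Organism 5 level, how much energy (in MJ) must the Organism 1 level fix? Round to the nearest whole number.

1398601 MJ

Cumulative transfer efficiency: 0.11 × 0.13 × 0.09 × 0.1 = 0.0001287
Organism 1 energy = 180 / 0.0001287 = 1398601 MJ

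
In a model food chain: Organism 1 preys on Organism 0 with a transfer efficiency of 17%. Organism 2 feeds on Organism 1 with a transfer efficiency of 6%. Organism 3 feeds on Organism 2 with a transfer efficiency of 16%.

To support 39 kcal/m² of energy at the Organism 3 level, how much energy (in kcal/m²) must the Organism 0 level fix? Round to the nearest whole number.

23897 kcal/m²

Cumulative transfer efficiency: 0.17 × 0.06 × 0.16 = 0.001632
Organism 0 energy = 39 / 0.001632 = 23897 kcal/m²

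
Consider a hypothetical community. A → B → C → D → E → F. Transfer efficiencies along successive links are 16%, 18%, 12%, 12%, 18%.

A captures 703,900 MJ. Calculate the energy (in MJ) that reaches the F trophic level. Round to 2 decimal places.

B: 703900 × 0.16 = 112624 MJ
C: 112624 × 0.18 = 20272.32 MJ
D: 20272.32 × 0.12 = 2432.6784 MJ
E: 2432.6784 × 0.12 = 291.921408 MJ
F: 291.921408 × 0.18 = 52.54585344 MJ

52.55 MJ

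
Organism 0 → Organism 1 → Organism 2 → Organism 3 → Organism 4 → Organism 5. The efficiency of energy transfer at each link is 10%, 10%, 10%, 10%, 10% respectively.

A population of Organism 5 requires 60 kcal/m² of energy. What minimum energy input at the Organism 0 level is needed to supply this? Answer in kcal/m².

6000000 kcal/m²

Cumulative transfer efficiency: 0.1 × 0.1 × 0.1 × 0.1 × 0.1 = 0.00001
Organism 0 energy = 60 / 0.00001 = 6000000 kcal/m²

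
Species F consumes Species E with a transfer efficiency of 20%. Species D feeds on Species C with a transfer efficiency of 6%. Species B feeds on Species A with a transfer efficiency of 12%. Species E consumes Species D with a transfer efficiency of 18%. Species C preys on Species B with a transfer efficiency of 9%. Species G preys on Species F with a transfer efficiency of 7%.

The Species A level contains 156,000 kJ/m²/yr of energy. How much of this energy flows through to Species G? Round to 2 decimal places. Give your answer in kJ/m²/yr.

Species B: 156000 × 0.12 = 18720 kJ/m²/yr
Species C: 18720 × 0.09 = 1684.8 kJ/m²/yr
Species D: 1684.8 × 0.06 = 101.088 kJ/m²/yr
Species E: 101.088 × 0.18 = 18.19584 kJ/m²/yr
Species F: 18.19584 × 0.2 = 3.639168 kJ/m²/yr
Species G: 3.639168 × 0.07 = 0.25474176 kJ/m²/yr

0.25 kJ/m²/yr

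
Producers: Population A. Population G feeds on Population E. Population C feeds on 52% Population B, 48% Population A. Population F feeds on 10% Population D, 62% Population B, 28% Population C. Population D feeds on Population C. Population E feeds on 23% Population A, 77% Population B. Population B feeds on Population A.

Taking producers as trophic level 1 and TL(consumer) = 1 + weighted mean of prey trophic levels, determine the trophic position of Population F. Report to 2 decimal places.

Population B: 1 + 1 = 2
Population C: 1 + (0.52×2 + 0.48×1) = 2.52
Population D: 1 + 2.52 = 3.52
Population E: 1 + (0.23×1 + 0.77×2) = 2.77
Population F: 1 + (0.1×3.52 + 0.62×2 + 0.28×2.52) = 3.2976
Population G: 1 + 2.77 = 3.77

3.30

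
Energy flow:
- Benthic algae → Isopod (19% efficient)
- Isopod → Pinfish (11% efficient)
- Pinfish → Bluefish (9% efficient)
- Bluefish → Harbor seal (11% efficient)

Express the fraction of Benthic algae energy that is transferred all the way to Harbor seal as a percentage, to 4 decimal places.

0.0207%

Product of link efficiencies: 0.19 × 0.11 × 0.09 × 0.11 = 0.00020691
As a percentage: 0.00020691 × 100 = 0.0207%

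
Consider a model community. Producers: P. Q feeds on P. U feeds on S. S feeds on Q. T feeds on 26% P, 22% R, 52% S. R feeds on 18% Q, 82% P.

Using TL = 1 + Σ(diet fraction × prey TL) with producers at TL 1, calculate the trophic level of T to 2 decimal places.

Q: 1 + 1 = 2
R: 1 + (0.18×2 + 0.82×1) = 2.18
S: 1 + 2 = 3
T: 1 + (0.26×1 + 0.22×2.18 + 0.52×3) = 3.2996
U: 1 + 3 = 4

3.30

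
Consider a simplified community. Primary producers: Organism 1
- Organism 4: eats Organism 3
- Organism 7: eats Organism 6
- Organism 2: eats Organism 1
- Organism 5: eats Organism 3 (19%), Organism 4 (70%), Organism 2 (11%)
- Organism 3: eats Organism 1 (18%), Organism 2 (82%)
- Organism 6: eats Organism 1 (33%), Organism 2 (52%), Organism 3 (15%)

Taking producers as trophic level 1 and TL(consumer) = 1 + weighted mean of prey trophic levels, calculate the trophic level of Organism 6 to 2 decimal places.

2.79

Organism 2: 1 + 1 = 2
Organism 3: 1 + (0.18×1 + 0.82×2) = 2.82
Organism 4: 1 + 2.82 = 3.82
Organism 5: 1 + (0.19×2.82 + 0.7×3.82 + 0.11×2) = 4.4298
Organism 6: 1 + (0.33×1 + 0.52×2 + 0.15×2.82) = 2.793
Organism 7: 1 + 2.793 = 3.793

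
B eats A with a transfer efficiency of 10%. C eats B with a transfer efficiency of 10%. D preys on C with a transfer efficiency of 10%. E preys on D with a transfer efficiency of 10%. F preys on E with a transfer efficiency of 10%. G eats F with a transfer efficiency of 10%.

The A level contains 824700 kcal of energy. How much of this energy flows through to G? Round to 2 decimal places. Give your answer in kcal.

B: 824700 × 0.1 = 82470 kcal
C: 82470 × 0.1 = 8247 kcal
D: 8247 × 0.1 = 824.7 kcal
E: 824.7 × 0.1 = 82.47 kcal
F: 82.47 × 0.1 = 8.247 kcal
G: 8.247 × 0.1 = 0.8247 kcal

0.82 kcal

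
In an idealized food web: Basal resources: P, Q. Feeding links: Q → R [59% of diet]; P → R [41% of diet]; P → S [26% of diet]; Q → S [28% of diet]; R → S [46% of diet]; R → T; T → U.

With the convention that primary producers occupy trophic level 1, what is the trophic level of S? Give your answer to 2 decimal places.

R: 1 + (0.59×1 + 0.41×1) = 2
S: 1 + (0.26×1 + 0.28×1 + 0.46×2) = 2.46
T: 1 + 2 = 3
U: 1 + 3 = 4

2.46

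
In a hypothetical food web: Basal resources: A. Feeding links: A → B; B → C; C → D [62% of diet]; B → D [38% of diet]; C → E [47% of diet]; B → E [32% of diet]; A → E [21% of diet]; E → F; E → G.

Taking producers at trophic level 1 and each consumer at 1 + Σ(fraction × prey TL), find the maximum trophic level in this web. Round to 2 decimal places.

4.26

B: 1 + 1 = 2
C: 1 + 2 = 3
D: 1 + (0.62×3 + 0.38×2) = 3.62
E: 1 + (0.47×3 + 0.32×2 + 0.21×1) = 3.26
F: 1 + 3.26 = 4.26
G: 1 + 3.26 = 4.26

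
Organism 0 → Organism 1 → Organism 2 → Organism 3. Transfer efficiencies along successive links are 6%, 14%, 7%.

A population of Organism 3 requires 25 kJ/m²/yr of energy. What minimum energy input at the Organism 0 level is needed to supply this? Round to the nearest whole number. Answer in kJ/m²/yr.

42517 kJ/m²/yr

Cumulative transfer efficiency: 0.06 × 0.14 × 0.07 = 0.000588
Organism 0 energy = 25 / 0.000588 = 42517 kJ/m²/yr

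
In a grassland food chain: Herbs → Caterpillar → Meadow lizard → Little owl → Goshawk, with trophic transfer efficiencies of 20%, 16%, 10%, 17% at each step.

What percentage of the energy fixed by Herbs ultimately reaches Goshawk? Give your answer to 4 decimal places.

Product of link efficiencies: 0.2 × 0.16 × 0.1 × 0.17 = 0.000544
As a percentage: 0.000544 × 100 = 0.0544%

0.0544%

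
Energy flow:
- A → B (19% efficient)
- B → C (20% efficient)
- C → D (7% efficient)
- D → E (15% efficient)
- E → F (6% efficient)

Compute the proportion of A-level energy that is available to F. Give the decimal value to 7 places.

Product of link efficiencies: 0.19 × 0.2 × 0.07 × 0.15 × 0.06 = 0.00002394

0.0000239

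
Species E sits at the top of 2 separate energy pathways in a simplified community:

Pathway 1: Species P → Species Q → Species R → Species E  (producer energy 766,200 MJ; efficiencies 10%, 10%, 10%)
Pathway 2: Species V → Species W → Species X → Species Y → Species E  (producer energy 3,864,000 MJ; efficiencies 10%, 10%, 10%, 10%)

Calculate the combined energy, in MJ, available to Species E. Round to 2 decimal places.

1152.60 MJ

Pathway 1: 766200 × 0.1 × 0.1 × 0.1 = 766.2 MJ
Pathway 2: 3864000 × 0.1 × 0.1 × 0.1 × 0.1 = 386.4 MJ
Total at Species E: 766.2 + 386.4 = 1152.6 MJ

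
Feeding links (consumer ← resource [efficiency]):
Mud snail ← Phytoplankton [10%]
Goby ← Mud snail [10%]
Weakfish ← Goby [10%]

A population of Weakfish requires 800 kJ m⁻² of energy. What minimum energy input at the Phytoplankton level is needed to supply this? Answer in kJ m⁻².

Cumulative transfer efficiency: 0.1 × 0.1 × 0.1 = 0.001
Phytoplankton energy = 800 / 0.001 = 800000 kJ m⁻²

800000 kJ m⁻²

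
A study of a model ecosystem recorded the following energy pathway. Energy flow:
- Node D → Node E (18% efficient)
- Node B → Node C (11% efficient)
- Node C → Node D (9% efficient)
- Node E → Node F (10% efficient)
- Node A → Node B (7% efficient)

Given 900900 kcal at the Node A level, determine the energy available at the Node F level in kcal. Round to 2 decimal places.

Node B: 900900 × 0.07 = 63063 kcal
Node C: 63063 × 0.11 = 6936.93 kcal
Node D: 6936.93 × 0.09 = 624.3237 kcal
Node E: 624.3237 × 0.18 = 112.378266 kcal
Node F: 112.378266 × 0.1 = 11.2378266 kcal

11.24 kcal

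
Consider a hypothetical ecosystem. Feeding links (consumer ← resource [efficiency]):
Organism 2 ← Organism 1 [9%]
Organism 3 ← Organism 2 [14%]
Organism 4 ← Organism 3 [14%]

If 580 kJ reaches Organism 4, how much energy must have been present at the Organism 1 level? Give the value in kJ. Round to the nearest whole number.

328798 kJ

Cumulative transfer efficiency: 0.09 × 0.14 × 0.14 = 0.001764
Organism 1 energy = 580 / 0.001764 = 328798 kJ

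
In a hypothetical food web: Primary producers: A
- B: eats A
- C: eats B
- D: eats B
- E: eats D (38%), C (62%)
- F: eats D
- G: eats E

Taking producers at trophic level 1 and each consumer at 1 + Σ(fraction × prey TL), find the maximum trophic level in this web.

B: 1 + 1 = 2
C: 1 + 2 = 3
D: 1 + 2 = 3
E: 1 + (0.38×3 + 0.62×3) = 4
F: 1 + 3 = 4
G: 1 + 4 = 5

5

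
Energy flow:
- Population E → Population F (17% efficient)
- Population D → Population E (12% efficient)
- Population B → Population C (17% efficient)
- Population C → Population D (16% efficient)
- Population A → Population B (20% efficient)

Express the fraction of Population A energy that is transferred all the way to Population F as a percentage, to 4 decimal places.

0.0111%

Product of link efficiencies: 0.2 × 0.17 × 0.16 × 0.12 × 0.17 = 0.000110976
As a percentage: 0.000110976 × 100 = 0.0111%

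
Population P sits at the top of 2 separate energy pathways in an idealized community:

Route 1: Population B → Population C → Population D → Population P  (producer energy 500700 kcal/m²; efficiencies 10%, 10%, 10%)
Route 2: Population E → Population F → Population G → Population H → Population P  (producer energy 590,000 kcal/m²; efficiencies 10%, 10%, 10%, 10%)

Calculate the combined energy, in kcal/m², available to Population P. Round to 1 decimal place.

559.7 kcal/m²

Route 1: 500700 × 0.1 × 0.1 × 0.1 = 500.7 kcal/m²
Route 2: 590000 × 0.1 × 0.1 × 0.1 × 0.1 = 59 kcal/m²
Total at Population P: 500.7 + 59 = 559.7 kcal/m²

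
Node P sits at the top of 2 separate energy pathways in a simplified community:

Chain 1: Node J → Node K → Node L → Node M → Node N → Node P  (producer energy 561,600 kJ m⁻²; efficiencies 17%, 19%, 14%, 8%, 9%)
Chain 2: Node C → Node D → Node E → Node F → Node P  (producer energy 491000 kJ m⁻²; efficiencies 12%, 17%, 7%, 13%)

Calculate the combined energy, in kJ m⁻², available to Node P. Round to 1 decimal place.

Chain 1: 561600 × 0.17 × 0.19 × 0.14 × 0.08 × 0.09 = 18.28479744 kJ m⁻²
Chain 2: 491000 × 0.12 × 0.17 × 0.07 × 0.13 = 91.14924 kJ m⁻²
Total at Node P: 18.28479744 + 91.14924 = 109.43403744 kJ m⁻²

109.4 kJ m⁻²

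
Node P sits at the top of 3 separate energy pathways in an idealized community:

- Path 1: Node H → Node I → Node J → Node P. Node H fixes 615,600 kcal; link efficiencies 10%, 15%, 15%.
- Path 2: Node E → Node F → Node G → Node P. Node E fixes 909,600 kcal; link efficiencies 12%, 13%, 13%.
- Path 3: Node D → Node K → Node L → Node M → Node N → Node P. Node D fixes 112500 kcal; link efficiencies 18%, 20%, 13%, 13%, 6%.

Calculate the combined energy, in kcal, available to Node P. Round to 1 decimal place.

3233.9 kcal

Path 1: 615600 × 0.1 × 0.15 × 0.15 = 1385.1 kcal
Path 2: 909600 × 0.12 × 0.13 × 0.13 = 1844.6688 kcal
Path 3: 112500 × 0.18 × 0.2 × 0.13 × 0.13 × 0.06 = 4.1067 kcal
Total at Node P: 1385.1 + 1844.6688 + 4.1067 = 3233.8755 kcal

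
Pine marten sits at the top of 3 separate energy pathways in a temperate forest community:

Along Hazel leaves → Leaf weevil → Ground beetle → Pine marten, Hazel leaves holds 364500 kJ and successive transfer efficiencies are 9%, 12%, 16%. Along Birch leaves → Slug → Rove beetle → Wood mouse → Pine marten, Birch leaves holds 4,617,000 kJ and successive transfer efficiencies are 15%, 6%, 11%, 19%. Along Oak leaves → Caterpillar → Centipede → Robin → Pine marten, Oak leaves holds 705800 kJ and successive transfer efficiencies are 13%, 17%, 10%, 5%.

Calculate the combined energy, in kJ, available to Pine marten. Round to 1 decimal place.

1576.3 kJ

Via Hazel leaves: 364500 × 0.09 × 0.12 × 0.16 = 629.856 kJ
Via Birch leaves: 4617000 × 0.15 × 0.06 × 0.11 × 0.19 = 868.4577 kJ
Via Oak leaves: 705800 × 0.13 × 0.17 × 0.1 × 0.05 = 77.9909 kJ
Total at Pine marten: 629.856 + 868.4577 + 77.9909 = 1576.3046 kJ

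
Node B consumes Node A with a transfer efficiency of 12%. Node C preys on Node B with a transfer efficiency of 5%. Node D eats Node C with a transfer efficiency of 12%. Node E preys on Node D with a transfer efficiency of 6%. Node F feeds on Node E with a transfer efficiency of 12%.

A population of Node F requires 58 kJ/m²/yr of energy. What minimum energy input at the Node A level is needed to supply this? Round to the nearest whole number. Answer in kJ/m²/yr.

Cumulative transfer efficiency: 0.12 × 0.05 × 0.12 × 0.06 × 0.12 = 0.000005184
Node A energy = 58 / 0.000005184 = 11188272 kJ/m²/yr

11188272 kJ/m²/yr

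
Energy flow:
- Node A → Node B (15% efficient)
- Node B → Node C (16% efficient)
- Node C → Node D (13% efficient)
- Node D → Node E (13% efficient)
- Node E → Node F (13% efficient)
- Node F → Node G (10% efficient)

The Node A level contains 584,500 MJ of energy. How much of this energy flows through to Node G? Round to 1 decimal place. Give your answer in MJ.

3.1 MJ

Node B: 584500 × 0.15 = 87675 MJ
Node C: 87675 × 0.16 = 14028 MJ
Node D: 14028 × 0.13 = 1823.64 MJ
Node E: 1823.64 × 0.13 = 237.0732 MJ
Node F: 237.0732 × 0.13 = 30.819516 MJ
Node G: 30.819516 × 0.1 = 3.0819516 MJ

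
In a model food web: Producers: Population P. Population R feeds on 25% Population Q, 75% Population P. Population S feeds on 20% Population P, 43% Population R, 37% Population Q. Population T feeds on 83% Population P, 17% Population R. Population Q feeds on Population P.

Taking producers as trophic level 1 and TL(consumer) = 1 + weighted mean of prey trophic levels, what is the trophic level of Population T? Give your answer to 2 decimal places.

2.21

Population Q: 1 + 1 = 2
Population R: 1 + (0.25×2 + 0.75×1) = 2.25
Population S: 1 + (0.2×1 + 0.43×2.25 + 0.37×2) = 2.9075
Population T: 1 + (0.83×1 + 0.17×2.25) = 2.2125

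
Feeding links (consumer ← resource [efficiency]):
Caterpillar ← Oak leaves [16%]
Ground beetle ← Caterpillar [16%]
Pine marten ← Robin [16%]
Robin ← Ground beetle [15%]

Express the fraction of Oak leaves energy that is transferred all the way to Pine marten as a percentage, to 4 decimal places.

0.0614%

Product of link efficiencies: 0.16 × 0.16 × 0.15 × 0.16 = 0.0006144
As a percentage: 0.0006144 × 100 = 0.0614%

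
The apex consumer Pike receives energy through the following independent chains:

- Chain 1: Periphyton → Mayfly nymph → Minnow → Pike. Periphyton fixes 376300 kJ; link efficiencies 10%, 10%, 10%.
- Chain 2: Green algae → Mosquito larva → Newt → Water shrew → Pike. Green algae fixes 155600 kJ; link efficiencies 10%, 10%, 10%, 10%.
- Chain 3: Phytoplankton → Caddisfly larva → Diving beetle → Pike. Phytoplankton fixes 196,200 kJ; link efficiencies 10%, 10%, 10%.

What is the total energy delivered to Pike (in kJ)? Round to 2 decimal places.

Chain 1: 376300 × 0.1 × 0.1 × 0.1 = 376.3 kJ
Chain 2: 155600 × 0.1 × 0.1 × 0.1 × 0.1 = 15.56 kJ
Chain 3: 196200 × 0.1 × 0.1 × 0.1 = 196.2 kJ
Total at Pike: 376.3 + 15.56 + 196.2 = 588.06 kJ

588.06 kJ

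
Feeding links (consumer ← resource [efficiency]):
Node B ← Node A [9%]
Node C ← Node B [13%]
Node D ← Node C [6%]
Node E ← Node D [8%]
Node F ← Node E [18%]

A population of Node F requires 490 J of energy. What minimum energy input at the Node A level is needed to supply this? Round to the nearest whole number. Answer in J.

Cumulative transfer efficiency: 0.09 × 0.13 × 0.06 × 0.08 × 0.18 = 0.0000101088
Node A energy = 490 / 0.0000101088 = 48472618 J

48472618 J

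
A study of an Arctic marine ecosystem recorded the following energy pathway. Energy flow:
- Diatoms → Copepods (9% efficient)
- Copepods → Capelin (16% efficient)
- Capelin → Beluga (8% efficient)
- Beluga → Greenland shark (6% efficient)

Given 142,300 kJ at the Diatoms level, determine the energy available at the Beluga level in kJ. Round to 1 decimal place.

163.9 kJ

Copepods: 142300 × 0.09 = 12807 kJ
Capelin: 12807 × 0.16 = 2049.12 kJ
Beluga: 2049.12 × 0.08 = 163.9296 kJ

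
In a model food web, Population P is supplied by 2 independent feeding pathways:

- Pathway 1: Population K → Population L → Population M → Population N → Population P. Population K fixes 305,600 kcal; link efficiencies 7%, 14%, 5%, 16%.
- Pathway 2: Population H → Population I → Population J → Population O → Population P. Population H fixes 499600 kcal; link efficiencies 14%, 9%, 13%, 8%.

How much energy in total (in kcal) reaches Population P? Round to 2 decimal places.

Pathway 1: 305600 × 0.07 × 0.14 × 0.05 × 0.16 = 23.95904 kcal
Pathway 2: 499600 × 0.14 × 0.09 × 0.13 × 0.08 = 65.467584 kcal
Total at Population P: 23.95904 + 65.467584 = 89.426624 kcal

89.43 kcal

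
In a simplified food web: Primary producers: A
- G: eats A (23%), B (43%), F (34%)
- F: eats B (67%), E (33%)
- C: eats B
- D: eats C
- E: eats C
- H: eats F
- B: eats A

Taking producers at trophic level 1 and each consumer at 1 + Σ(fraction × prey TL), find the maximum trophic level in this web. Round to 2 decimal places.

4.66

B: 1 + 1 = 2
C: 1 + 2 = 3
D: 1 + 3 = 4
E: 1 + 3 = 4
F: 1 + (0.67×2 + 0.33×4) = 3.66
G: 1 + (0.23×1 + 0.43×2 + 0.34×3.66) = 3.3344
H: 1 + 3.66 = 4.66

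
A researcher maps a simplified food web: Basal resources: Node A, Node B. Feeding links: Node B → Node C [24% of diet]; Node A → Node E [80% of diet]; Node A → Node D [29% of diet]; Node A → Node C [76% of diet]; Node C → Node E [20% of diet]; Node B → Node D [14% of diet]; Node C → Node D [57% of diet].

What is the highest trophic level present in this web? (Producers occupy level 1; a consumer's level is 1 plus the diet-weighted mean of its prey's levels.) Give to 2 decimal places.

Node C: 1 + (0.76×1 + 0.24×1) = 2
Node D: 1 + (0.29×1 + 0.14×1 + 0.57×2) = 2.57
Node E: 1 + (0.2×2 + 0.8×1) = 2.2

2.57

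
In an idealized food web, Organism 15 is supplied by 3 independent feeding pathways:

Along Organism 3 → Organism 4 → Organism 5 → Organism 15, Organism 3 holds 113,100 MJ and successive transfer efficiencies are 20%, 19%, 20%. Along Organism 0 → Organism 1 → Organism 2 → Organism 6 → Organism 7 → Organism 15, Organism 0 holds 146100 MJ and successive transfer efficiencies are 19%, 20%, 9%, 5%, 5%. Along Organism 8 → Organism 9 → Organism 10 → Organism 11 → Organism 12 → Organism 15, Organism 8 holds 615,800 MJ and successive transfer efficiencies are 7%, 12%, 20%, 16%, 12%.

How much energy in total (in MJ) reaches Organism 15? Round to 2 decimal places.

Via Organism 3: 113100 × 0.2 × 0.19 × 0.2 = 859.56 MJ
Via Organism 0: 146100 × 0.19 × 0.2 × 0.09 × 0.05 × 0.05 = 1.249155 MJ
Via Organism 8: 615800 × 0.07 × 0.12 × 0.2 × 0.16 × 0.12 = 19.8632448 MJ
Total at Organism 15: 859.56 + 1.249155 + 19.8632448 = 880.6723998 MJ

880.67 MJ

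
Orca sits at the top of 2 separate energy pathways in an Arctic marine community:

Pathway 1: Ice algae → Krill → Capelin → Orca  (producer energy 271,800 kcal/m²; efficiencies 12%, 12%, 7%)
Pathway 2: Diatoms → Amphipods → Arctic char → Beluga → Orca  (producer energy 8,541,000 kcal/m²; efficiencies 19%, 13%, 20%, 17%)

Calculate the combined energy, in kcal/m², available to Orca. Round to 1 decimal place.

Pathway 1: 271800 × 0.12 × 0.12 × 0.07 = 273.9744 kcal/m²
Pathway 2: 8541000 × 0.19 × 0.13 × 0.2 × 0.17 = 7172.7318 kcal/m²
Total at Orca: 273.9744 + 7172.7318 = 7446.7062 kcal/m²

7446.7 kcal/m²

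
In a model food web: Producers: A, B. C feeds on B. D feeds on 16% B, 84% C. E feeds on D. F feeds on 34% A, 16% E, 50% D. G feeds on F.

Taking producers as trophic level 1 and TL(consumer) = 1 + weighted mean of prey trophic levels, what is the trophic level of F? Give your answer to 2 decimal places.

3.37

C: 1 + 1 = 2
D: 1 + (0.16×1 + 0.84×2) = 2.84
E: 1 + 2.84 = 3.84
F: 1 + (0.34×1 + 0.16×3.84 + 0.5×2.84) = 3.3744
G: 1 + 3.3744 = 4.3744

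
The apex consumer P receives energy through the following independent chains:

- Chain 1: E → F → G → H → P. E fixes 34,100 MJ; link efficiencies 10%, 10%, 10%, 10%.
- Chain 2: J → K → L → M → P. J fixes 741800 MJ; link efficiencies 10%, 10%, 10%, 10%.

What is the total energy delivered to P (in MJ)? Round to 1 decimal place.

Chain 1: 34100 × 0.1 × 0.1 × 0.1 × 0.1 = 3.41 MJ
Chain 2: 741800 × 0.1 × 0.1 × 0.1 × 0.1 = 74.18 MJ
Total at P: 3.41 + 74.18 = 77.59 MJ

77.6 MJ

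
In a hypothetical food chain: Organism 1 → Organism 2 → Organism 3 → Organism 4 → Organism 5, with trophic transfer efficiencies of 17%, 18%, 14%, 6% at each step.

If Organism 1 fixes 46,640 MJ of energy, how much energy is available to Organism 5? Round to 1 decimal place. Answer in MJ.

12.0 MJ

Organism 2: 46640 × 0.17 = 7928.8 MJ
Organism 3: 7928.8 × 0.18 = 1427.184 MJ
Organism 4: 1427.184 × 0.14 = 199.80576 MJ
Organism 5: 199.80576 × 0.06 = 11.9883456 MJ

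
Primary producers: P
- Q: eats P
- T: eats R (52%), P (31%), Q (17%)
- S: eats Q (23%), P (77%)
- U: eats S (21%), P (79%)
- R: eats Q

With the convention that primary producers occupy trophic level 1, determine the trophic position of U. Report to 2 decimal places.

Q: 1 + 1 = 2
R: 1 + 2 = 3
S: 1 + (0.23×2 + 0.77×1) = 2.23
T: 1 + (0.52×3 + 0.31×1 + 0.17×2) = 3.21
U: 1 + (0.21×2.23 + 0.79×1) = 2.2583

2.26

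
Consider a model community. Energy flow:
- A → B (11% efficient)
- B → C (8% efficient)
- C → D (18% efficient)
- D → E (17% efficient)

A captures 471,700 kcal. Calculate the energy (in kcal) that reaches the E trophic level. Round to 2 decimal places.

127.02 kcal

B: 471700 × 0.11 = 51887 kcal
C: 51887 × 0.08 = 4150.96 kcal
D: 4150.96 × 0.18 = 747.1728 kcal
E: 747.1728 × 0.17 = 127.019376 kcal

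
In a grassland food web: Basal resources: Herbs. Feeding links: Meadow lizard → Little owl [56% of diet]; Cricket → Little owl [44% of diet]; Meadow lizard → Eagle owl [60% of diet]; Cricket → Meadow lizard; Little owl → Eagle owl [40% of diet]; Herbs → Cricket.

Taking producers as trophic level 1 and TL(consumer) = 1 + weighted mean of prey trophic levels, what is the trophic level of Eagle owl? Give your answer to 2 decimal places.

Cricket: 1 + 1 = 2
Meadow lizard: 1 + 2 = 3
Little owl: 1 + (0.56×3 + 0.44×2) = 3.56
Eagle owl: 1 + (0.4×3.56 + 0.6×3) = 4.224

4.22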